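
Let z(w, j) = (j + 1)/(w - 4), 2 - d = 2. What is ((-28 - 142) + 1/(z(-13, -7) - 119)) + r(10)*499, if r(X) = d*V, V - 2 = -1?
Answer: -342907/2017 ≈ -170.01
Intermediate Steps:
V = 1 (V = 2 - 1 = 1)
d = 0 (d = 2 - 1*2 = 2 - 2 = 0)
z(w, j) = (1 + j)/(-4 + w)
r(X) = 0 (r(X) = 0*1 = 0)
((-28 - 142) + 1/(z(-13, -7) - 119)) + r(10)*499 = ((-28 - 142) + 1/((1 - 7)/(-4 - 13) - 119)) + 0*499 = (-170 + 1/(-6/(-17) - 119)) + 0 = (-170 + 1/(-1/17*(-6) - 119)) + 0 = (-170 + 1/(6/17 - 119)) + 0 = (-170 + 1/(-2017/17)) + 0 = (-170 - 17/2017) + 0 = -342907/2017 + 0 = -342907/2017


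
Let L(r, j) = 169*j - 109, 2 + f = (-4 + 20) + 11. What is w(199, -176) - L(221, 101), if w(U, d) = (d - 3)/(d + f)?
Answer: -2560781/151 ≈ -16959.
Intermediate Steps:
f = 25 (f = -2 + ((-4 + 20) + 11) = -2 + (16 + 11) = -2 + 27 = 25)
L(r, j) = -109 + 169*j
w(U, d) = (-3 + d)/(25 + d) (w(U, d) = (d - 3)/(d + 25) = (-3 + d)/(25 + d))
w(199, -176) - L(221, 101) = (-3 - 176)/(25 - 176) - (-109 + 169*101) = -179/(-151) - (-109 + 17069) = -1/151*(-179) - 1*16960 = 179/151 - 16960 = -2560781/151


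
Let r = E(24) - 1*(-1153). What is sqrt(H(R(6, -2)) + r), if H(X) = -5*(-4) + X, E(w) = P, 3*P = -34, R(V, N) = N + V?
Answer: sqrt(10491)/3 ≈ 34.142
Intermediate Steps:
P = -34/3 (P = (1/3)*(-34) = -34/3 ≈ -11.333)
E(w) = -34/3
H(X) = 20 + X
r = 3425/3 (r = -34/3 - 1*(-1153) = -34/3 + 1153 = 3425/3 ≈ 1141.7)
sqrt(H(R(6, -2)) + r) = sqrt((20 + (-2 + 6)) + 3425/3) = sqrt((20 + 4) + 3425/3) = sqrt(24 + 3425/3) = sqrt(3497/3) = sqrt(10491)/3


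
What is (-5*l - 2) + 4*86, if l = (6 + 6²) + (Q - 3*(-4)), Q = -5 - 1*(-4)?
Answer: 77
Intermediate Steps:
Q = -1 (Q = -5 + 4 = -1)
l = 53 (l = (6 + 6²) + (-1 - 3*(-4)) = (6 + 36) + (-1 + 12) = 42 + 11 = 53)
(-5*l - 2) + 4*86 = (-5*53 - 2) + 4*86 = (-265 - 2) + 344 = -267 + 344 = 77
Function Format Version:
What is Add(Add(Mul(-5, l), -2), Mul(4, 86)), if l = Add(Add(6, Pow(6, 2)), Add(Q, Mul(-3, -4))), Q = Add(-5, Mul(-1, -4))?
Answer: 77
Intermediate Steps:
Q = -1 (Q = Add(-5, 4) = -1)
l = 53 (l = Add(Add(6, Pow(6, 2)), Add(-1, Mul(-3, -4))) = Add(Add(6, 36), Add(-1, 12)) = Add(42, 11) = 53)
Add(Add(Mul(-5, l), -2), Mul(4, 86)) = Add(Add(Mul(-5, 53), -2), Mul(4, 86)) = Add(Add(-265, -2), 344) = Add(-267, 344) = 77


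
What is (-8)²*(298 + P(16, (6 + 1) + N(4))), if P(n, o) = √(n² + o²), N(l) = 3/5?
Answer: 19072 + 128*√1961/5 ≈ 20206.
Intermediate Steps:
N(l) = ⅗ (N(l) = 3*(⅕) = ⅗)
(-8)²*(298 + P(16, (6 + 1) + N(4))) = (-8)²*(298 + √(16² + ((6 + 1) + ⅗)²)) = 64*(298 + √(256 + (7 + ⅗)²)) = 64*(298 + √(256 + (38/5)²)) = 64*(298 + √(256 + 1444/25)) = 64*(298 + √(7844/25)) = 64*(298 + 2*√1961/5) = 19072 + 128*√1961/5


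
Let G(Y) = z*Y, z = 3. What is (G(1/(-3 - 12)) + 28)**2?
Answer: 19321/25 ≈ 772.84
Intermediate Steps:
G(Y) = 3*Y
(G(1/(-3 - 12)) + 28)**2 = (3/(-3 - 12) + 28)**2 = (3/(-15) + 28)**2 = (3*(-1/15) + 28)**2 = (-1/5 + 28)**2 = (139/5)**2 = 19321/25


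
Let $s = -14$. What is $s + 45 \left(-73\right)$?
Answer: $-3299$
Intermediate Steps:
$s + 45 \left(-73\right) = -14 + 45 \left(-73\right) = -14 - 3285 = -3299$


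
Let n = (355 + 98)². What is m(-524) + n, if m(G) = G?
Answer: 204685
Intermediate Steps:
n = 205209 (n = 453² = 205209)
m(-524) + n = -524 + 205209 = 204685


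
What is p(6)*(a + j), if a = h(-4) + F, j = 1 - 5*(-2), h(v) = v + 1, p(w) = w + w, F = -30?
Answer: -264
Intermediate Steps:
p(w) = 2*w
h(v) = 1 + v
j = 11 (j = 1 + 10 = 11)
a = -33 (a = (1 - 4) - 30 = -3 - 30 = -33)
p(6)*(a + j) = (2*6)*(-33 + 11) = 12*(-22) = -264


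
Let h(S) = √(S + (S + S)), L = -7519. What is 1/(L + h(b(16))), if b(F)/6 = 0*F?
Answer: -1/7519 ≈ -0.00013300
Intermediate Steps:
b(F) = 0 (b(F) = 6*(0*F) = 6*0 = 0)
h(S) = √3*√S (h(S) = √(S + 2*S) = √(3*S) = √3*√S)
1/(L + h(b(16))) = 1/(-7519 + √3*√0) = 1/(-7519 + √3*0) = 1/(-7519 + 0) = 1/(-7519) = -1/7519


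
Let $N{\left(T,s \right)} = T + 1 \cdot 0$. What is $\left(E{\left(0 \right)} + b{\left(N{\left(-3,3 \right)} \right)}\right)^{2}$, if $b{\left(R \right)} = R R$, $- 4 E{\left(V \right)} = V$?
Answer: $81$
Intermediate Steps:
$E{\left(V \right)} = - \frac{V}{4}$
$N{\left(T,s \right)} = T$ ($N{\left(T,s \right)} = T + 0 = T$)
$b{\left(R \right)} = R^{2}$
$\left(E{\left(0 \right)} + b{\left(N{\left(-3,3 \right)} \right)}\right)^{2} = \left(\left(- \frac{1}{4}\right) 0 + \left(-3\right)^{2}\right)^{2} = \left(0 + 9\right)^{2} = 9^{2} = 81$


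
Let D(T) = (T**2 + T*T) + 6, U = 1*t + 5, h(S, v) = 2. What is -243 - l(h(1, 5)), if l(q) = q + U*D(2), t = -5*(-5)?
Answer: -665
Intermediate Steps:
t = 25
U = 30 (U = 1*25 + 5 = 25 + 5 = 30)
D(T) = 6 + 2*T**2 (D(T) = (T**2 + T**2) + 6 = 2*T**2 + 6 = 6 + 2*T**2)
l(q) = 420 + q (l(q) = q + 30*(6 + 2*2**2) = q + 30*(6 + 2*4) = q + 30*(6 + 8) = q + 30*14 = q + 420 = 420 + q)
-243 - l(h(1, 5)) = -243 - (420 + 2) = -243 - 1*422 = -243 - 422 = -665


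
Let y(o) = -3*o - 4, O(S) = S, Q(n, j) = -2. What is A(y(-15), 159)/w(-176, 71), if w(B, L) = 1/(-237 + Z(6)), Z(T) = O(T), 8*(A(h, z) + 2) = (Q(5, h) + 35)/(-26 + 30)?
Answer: 7161/32 ≈ 223.78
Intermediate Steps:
y(o) = -4 - 3*o
A(h, z) = -31/32 (A(h, z) = -2 + ((-2 + 35)/(-26 + 30))/8 = -2 + (33/4)/8 = -2 + (33*(¼))/8 = -2 + (⅛)*(33/4) = -2 + 33/32 = -31/32)
Z(T) = T
w(B, L) = -1/231 (w(B, L) = 1/(-237 + 6) = 1/(-231) = -1/231)
A(y(-15), 159)/w(-176, 71) = -31/(32*(-1/231)) = -31/32*(-231) = 7161/32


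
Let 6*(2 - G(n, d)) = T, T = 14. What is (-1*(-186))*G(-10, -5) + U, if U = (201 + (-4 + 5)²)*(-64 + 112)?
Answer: 9634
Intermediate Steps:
G(n, d) = -⅓ (G(n, d) = 2 - ⅙*14 = 2 - 7/3 = -⅓)
U = 9696 (U = (201 + 1²)*48 = (201 + 1)*48 = 202*48 = 9696)
(-1*(-186))*G(-10, -5) + U = -1*(-186)*(-⅓) + 9696 = 186*(-⅓) + 9696 = -62 + 9696 = 9634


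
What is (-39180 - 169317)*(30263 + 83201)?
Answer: -23656903608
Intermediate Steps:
(-39180 - 169317)*(30263 + 83201) = -208497*113464 = -23656903608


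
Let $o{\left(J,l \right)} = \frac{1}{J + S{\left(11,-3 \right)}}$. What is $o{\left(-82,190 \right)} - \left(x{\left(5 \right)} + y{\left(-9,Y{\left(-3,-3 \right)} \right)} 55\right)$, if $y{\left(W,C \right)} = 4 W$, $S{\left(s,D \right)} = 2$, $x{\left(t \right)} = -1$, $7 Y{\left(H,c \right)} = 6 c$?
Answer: $\frac{158479}{80} \approx 1981.0$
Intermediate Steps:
$Y{\left(H,c \right)} = \frac{6 c}{7}$
$o{\left(J,l \right)} = \frac{1}{2 + J}$ ($o{\left(J,l \right)} = \frac{1}{J + 2} = \frac{1}{2 + J}$)
$o{\left(-82,190 \right)} - \left(x{\left(5 \right)} + y{\left(-9,Y{\left(-3,-3 \right)} \right)} 55\right) = \frac{1}{2 - 82} - \left(-1 + 4 \left(-9\right) 55\right) = \frac{1}{-80} - \left(-1 - 1980\right) = - \frac{1}{80} - \left(-1 - 1980\right) = - \frac{1}{80} - -1981 = - \frac{1}{80} + 1981 = \frac{158479}{80}$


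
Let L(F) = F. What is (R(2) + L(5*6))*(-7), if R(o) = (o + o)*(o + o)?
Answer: -322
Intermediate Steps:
R(o) = 4*o² (R(o) = (2*o)*(2*o) = 4*o²)
(R(2) + L(5*6))*(-7) = (4*2² + 5*6)*(-7) = (4*4 + 30)*(-7) = (16 + 30)*(-7) = 46*(-7) = -322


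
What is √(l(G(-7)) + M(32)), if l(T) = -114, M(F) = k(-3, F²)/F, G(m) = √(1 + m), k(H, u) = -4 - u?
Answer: I*√2338/4 ≈ 12.088*I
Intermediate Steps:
M(F) = (-4 - F²)/F
√(l(G(-7)) + M(32)) = √(-114 + (-1*32 - 4/32)) = √(-114 + (-32 - 4*1/32)) = √(-114 + (-32 - ⅛)) = √(-114 - 257/8) = √(-1169/8) = I*√2338/4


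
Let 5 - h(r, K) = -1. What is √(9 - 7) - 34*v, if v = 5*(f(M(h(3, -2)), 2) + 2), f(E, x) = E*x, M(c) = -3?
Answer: 680 + √2 ≈ 681.41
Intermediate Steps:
h(r, K) = 6 (h(r, K) = 5 - 1*(-1) = 5 + 1 = 6)
v = -20 (v = 5*(-3*2 + 2) = 5*(-6 + 2) = 5*(-4) = -20)
√(9 - 7) - 34*v = √(9 - 7) - 34*(-20) = √2 + 680 = 680 + √2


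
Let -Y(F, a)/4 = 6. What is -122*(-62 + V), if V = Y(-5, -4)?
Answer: 10492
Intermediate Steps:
Y(F, a) = -24 (Y(F, a) = -4*6 = -24)
V = -24
-122*(-62 + V) = -122*(-62 - 24) = -122*(-86) = 10492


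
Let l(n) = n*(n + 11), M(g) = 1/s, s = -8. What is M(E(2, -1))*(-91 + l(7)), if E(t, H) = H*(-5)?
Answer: -35/8 ≈ -4.3750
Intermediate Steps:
E(t, H) = -5*H
M(g) = -⅛ (M(g) = 1/(-8) = -⅛)
l(n) = n*(11 + n)
M(E(2, -1))*(-91 + l(7)) = -(-91 + 7*(11 + 7))/8 = -(-91 + 7*18)/8 = -(-91 + 126)/8 = -⅛*35 = -35/8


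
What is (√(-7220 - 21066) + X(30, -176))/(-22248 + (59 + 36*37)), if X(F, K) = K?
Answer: 176/20857 - I*√28286/20857 ≈ 0.0084384 - 0.0080637*I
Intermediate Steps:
(√(-7220 - 21066) + X(30, -176))/(-22248 + (59 + 36*37)) = (√(-7220 - 21066) - 176)/(-22248 + (59 + 36*37)) = (√(-28286) - 176)/(-22248 + (59 + 1332)) = (I*√28286 - 176)/(-22248 + 1391) = (-176 + I*√28286)/(-20857) = (-176 + I*√28286)*(-1/20857) = 176/20857 - I*√28286/20857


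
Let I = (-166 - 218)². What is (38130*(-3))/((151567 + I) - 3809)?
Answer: -57195/147607 ≈ -0.38748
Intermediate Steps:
I = 147456 (I = (-384)² = 147456)
(38130*(-3))/((151567 + I) - 3809) = (38130*(-3))/((151567 + 147456) - 3809) = -114390/(299023 - 3809) = -114390/295214 = -114390*1/295214 = -57195/147607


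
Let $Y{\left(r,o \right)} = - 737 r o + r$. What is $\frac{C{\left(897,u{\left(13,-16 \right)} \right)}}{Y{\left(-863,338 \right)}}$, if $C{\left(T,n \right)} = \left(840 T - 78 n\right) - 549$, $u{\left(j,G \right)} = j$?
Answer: $\frac{250639}{71659205} \approx 0.0034977$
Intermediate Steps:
$C{\left(T,n \right)} = -549 - 78 n + 840 T$ ($C{\left(T,n \right)} = \left(- 78 n + 840 T\right) - 549 = -549 - 78 n + 840 T$)
$Y{\left(r,o \right)} = r - 737 o r$ ($Y{\left(r,o \right)} = - 737 o r + r = r - 737 o r$)
$\frac{C{\left(897,u{\left(13,-16 \right)} \right)}}{Y{\left(-863,338 \right)}} = \frac{-549 - 1014 + 840 \cdot 897}{\left(-863\right) \left(1 - 249106\right)} = \frac{-549 - 1014 + 753480}{\left(-863\right) \left(1 - 249106\right)} = \frac{751917}{\left(-863\right) \left(-249105\right)} = \frac{751917}{214977615} = 751917 \cdot \frac{1}{214977615} = \frac{250639}{71659205}$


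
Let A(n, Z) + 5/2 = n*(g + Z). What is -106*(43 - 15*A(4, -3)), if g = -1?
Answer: -33973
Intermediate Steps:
A(n, Z) = -5/2 + n*(-1 + Z)
-106*(43 - 15*A(4, -3)) = -106*(43 - 15*(-5/2 - 1*4 - 3*4)) = -106*(43 - 15*(-5/2 - 4 - 12)) = -106*(43 - 15*(-37/2)) = -106*(43 + 555/2) = -106*641/2 = -33973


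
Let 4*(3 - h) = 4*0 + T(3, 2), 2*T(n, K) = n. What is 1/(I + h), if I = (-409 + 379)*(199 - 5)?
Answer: -8/46539 ≈ -0.00017190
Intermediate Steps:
T(n, K) = n/2
h = 21/8 (h = 3 - (4*0 + (1/2)*3)/4 = 3 - (0 + 3/2)/4 = 3 - 1/4*3/2 = 3 - 3/8 = 21/8 ≈ 2.6250)
I = -5820 (I = -30*194 = -5820)
1/(I + h) = 1/(-5820 + 21/8) = 1/(-46539/8) = -8/46539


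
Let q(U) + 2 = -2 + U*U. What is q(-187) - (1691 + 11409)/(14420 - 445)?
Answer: 19544911/559 ≈ 34964.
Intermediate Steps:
q(U) = -4 + U**2 (q(U) = -2 + (-2 + U*U) = -2 + (-2 + U**2) = -4 + U**2)
q(-187) - (1691 + 11409)/(14420 - 445) = (-4 + (-187)**2) - (1691 + 11409)/(14420 - 445) = (-4 + 34969) - 13100/13975 = 34965 - 13100/13975 = 34965 - 1*524/559 = 34965 - 524/559 = 19544911/559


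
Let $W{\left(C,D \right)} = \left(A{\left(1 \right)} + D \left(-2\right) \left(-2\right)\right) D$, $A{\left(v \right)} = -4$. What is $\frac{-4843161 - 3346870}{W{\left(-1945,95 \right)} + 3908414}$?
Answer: $- \frac{8190031}{3944134} \approx -2.0765$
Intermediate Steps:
$W{\left(C,D \right)} = D \left(-4 + 4 D\right)$ ($W{\left(C,D \right)} = \left(-4 + D \left(-2\right) \left(-2\right)\right) D = \left(-4 + - 2 D \left(-2\right)\right) D = \left(-4 + 4 D\right) D = D \left(-4 + 4 D\right)$)
$\frac{-4843161 - 3346870}{W{\left(-1945,95 \right)} + 3908414} = \frac{-4843161 - 3346870}{4 \cdot 95 \left(-1 + 95\right) + 3908414} = - \frac{8190031}{4 \cdot 95 \cdot 94 + 3908414} = - \frac{8190031}{35720 + 3908414} = - \frac{8190031}{3944134}$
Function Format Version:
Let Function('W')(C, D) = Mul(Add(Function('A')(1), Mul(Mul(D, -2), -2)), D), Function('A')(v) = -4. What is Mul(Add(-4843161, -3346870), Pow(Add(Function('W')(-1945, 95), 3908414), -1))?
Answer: Rational(-8190031, 3944134) ≈ -2.0765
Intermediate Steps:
Function('W')(C, D) = Mul(D, Add(-4, Mul(4, D))) (Function('W')(C, D) = Mul(Add(-4, Mul(Mul(D, -2), -2)), D) = Mul(Add(-4, Mul(Mul(-2, D), -2)), D) = Mul(Add(-4, Mul(4, D)), D) = Mul(D, Add(-4, Mul(4, D))))
Mul(Add(-4843161, -3346870), Pow(Add(Function('W')(-1945, 95), 3908414), -1)) = Mul(Add(-4843161, -3346870), Pow(Add(Mul(4, 95, Add(-1, 95)), 3908414), -1)) = Mul(-8190031, Pow(Add(Mul(4, 95, 94), 3908414), -1)) = Mul(-8190031, Pow(Add(35720, 3908414), -1)) = Mul(-8190031, Pow(3944134, -1)) = Mul(-8190031, Rational(1, 3944134)) = Rational(-8190031, 3944134)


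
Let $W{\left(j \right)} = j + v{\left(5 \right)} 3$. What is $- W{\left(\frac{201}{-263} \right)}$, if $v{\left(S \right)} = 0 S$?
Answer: $\frac{201}{263} \approx 0.76426$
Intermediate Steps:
$v{\left(S \right)} = 0$
$W{\left(j \right)} = j$ ($W{\left(j \right)} = j + 0 \cdot 3 = j + 0 = j$)
$- W{\left(\frac{201}{-263} \right)} = - \frac{201}{-263} = - \frac{201 \left(-1\right)}{263} = \left(-1\right) \left(- \frac{201}{263}\right) = \frac{201}{263}$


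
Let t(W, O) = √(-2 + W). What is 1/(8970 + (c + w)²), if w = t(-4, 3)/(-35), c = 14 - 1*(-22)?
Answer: 142642675/1464369355692 + 42875*I*√6/2196554033538 ≈ 9.7409e-5 + 4.7812e-8*I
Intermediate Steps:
c = 36 (c = 14 + 22 = 36)
w = -I*√6/35 (w = √(-2 - 4)/(-35) = √(-6)*(-1/35) = (I*√6)*(-1/35) = -I*√6/35 ≈ -0.069985*I)
1/(8970 + (c + w)²) = 1/(8970 + (36 - I*√6/35)²)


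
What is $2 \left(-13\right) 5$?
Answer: $-130$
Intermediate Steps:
$2 \left(-13\right) 5 = \left(-26\right) 5 = -130$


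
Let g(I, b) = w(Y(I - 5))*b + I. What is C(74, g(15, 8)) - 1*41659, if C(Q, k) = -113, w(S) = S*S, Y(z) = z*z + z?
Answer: -41772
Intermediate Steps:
Y(z) = z + z**2 (Y(z) = z**2 + z = z + z**2)
w(S) = S**2
g(I, b) = I + b*(-5 + I)**2*(-4 + I)**2 (g(I, b) = ((I - 5)*(1 + (I - 5)))**2*b + I = ((-5 + I)*(1 + (-5 + I)))**2*b + I = ((-5 + I)*(-4 + I))**2*b + I = ((-5 + I)**2*(-4 + I)**2)*b + I = b*(-5 + I)**2*(-4 + I)**2 + I = I + b*(-5 + I)**2*(-4 + I)**2)
C(74, g(15, 8)) - 1*41659 = -113 - 1*41659 = -113 - 41659 = -41772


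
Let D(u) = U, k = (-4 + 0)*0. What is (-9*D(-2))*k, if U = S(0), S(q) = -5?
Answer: 0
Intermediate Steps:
k = 0 (k = -4*0 = 0)
U = -5
D(u) = -5
(-9*D(-2))*k = -9*(-5)*0 = 45*0 = 0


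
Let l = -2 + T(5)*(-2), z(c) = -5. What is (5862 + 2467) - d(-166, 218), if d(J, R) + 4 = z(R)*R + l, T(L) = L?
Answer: 9435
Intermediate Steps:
l = -12 (l = -2 + 5*(-2) = -2 - 10 = -12)
d(J, R) = -16 - 5*R (d(J, R) = -4 + (-5*R - 12) = -4 + (-12 - 5*R) = -16 - 5*R)
(5862 + 2467) - d(-166, 218) = (5862 + 2467) - (-16 - 5*218) = 8329 - (-16 - 1090) = 8329 - 1*(-1106) = 8329 + 1106 = 9435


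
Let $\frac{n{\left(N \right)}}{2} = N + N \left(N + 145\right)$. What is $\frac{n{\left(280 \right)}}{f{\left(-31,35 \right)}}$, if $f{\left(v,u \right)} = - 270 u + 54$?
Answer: $- \frac{19880}{783} \approx -25.39$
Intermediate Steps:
$f{\left(v,u \right)} = 54 - 270 u$
$n{\left(N \right)} = 2 N + 2 N \left(145 + N\right)$ ($n{\left(N \right)} = 2 \left(N + N \left(N + 145\right)\right) = 2 \left(N + N \left(145 + N\right)\right) = 2 N + 2 N \left(145 + N\right)$)
$\frac{n{\left(280 \right)}}{f{\left(-31,35 \right)}} = \frac{2 \cdot 280 \left(146 + 280\right)}{54 - 9450} = \frac{2 \cdot 280 \cdot 426}{54 - 9450} = \frac{238560}{-9396} = 238560 \left(- \frac{1}{9396}\right) = - \frac{19880}{783}$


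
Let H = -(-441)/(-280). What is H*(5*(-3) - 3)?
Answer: 567/20 ≈ 28.350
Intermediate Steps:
H = -63/40 (H = -(-441)*(-1)/280 = -1*63/40 = -63/40 ≈ -1.5750)
H*(5*(-3) - 3) = -63*(5*(-3) - 3)/40 = -63*(-15 - 3)/40 = -63/40*(-18) = 567/20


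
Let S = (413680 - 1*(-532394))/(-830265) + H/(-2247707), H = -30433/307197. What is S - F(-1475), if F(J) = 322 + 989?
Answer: -250744923031002960562/191096240928699645 ≈ -1312.1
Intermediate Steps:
H = -30433/307197 (H = -30433*1/307197 = -30433/307197 ≈ -0.099067)
F(J) = 1311
S = -217751173477725967/191096240928699645 (S = (413680 - 1*(-532394))/(-830265) - 30433/307197/(-2247707) = (413680 + 532394)*(-1/830265) - 30433/307197*(-1/2247707) = 946074*(-1/830265) + 30433/690488847279 = -315358/276755 + 30433/690488847279 = -217751173477725967/191096240928699645 ≈ -1.1395)
S - F(-1475) = -217751173477725967/191096240928699645 - 1*1311 = -217751173477725967/191096240928699645 - 1311 = -250744923031002960562/191096240928699645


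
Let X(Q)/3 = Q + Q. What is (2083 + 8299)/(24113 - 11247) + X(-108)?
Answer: -4163393/6433 ≈ -647.19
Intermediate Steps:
X(Q) = 6*Q (X(Q) = 3*(Q + Q) = 3*(2*Q) = 6*Q)
(2083 + 8299)/(24113 - 11247) + X(-108) = (2083 + 8299)/(24113 - 11247) + 6*(-108) = 10382/12866 - 648 = 10382*(1/12866) - 648 = 5191/6433 - 648 = -4163393/6433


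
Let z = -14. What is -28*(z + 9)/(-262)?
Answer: -70/131 ≈ -0.53435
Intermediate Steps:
-28*(z + 9)/(-262) = -28*(-14 + 9)/(-262) = -28*(-5)*(-1/262) = 140*(-1/262) = -70/131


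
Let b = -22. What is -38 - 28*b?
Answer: 578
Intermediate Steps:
-38 - 28*b = -38 - 28*(-22) = -38 + 616 = 578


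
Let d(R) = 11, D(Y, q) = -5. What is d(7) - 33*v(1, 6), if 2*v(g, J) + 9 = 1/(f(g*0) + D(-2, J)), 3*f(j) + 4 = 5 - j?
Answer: 4565/28 ≈ 163.04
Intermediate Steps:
f(j) = 1/3 - j/3 (f(j) = -4/3 + (5 - j)/3 = -4/3 + (5/3 - j/3) = 1/3 - j/3)
v(g, J) = -129/28 (v(g, J) = -9/2 + 1/(2*((1/3 - g*0/3) - 5)) = -9/2 + 1/(2*((1/3 - 1/3*0) - 5)) = -9/2 + 1/(2*((1/3 + 0) - 5)) = -9/2 + 1/(2*(1/3 - 5)) = -9/2 + 1/(2*(-14/3)) = -9/2 + (1/2)*(-3/14) = -9/2 - 3/28 = -129/28)
d(7) - 33*v(1, 6) = 11 - 33*(-129/28) = 11 + 4257/28 = 4565/28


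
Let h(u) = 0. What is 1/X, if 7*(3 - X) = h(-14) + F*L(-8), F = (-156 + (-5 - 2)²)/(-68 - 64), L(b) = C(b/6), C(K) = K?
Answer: 693/2186 ≈ 0.31702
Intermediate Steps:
L(b) = b/6
F = 107/132 (F = (-156 + (-7)²)/(-132) = (-156 + 49)*(-1/132) = -107*(-1/132) = 107/132 ≈ 0.81061)
X = 2186/693 (X = 3 - (0 + 107*((⅙)*(-8))/132)/7 = 3 - (0 + (107/132)*(-4/3))/7 = 3 - (0 - 107/99)/7 = 3 - ⅐*(-107/99) = 3 + 107/693 = 2186/693 ≈ 3.1544)
1/X = 1/(2186/693) = 693/2186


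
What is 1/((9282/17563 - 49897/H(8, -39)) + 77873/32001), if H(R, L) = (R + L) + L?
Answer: 432333510/309454053491 ≈ 0.0013971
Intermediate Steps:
H(R, L) = R + 2*L (H(R, L) = (L + R) + L = R + 2*L)
1/((9282/17563 - 49897/H(8, -39)) + 77873/32001) = 1/((9282/17563 - 49897/(8 + 2*(-39))) + 77873/32001) = 1/((9282*(1/17563) - 49897/(8 - 78)) + 77873*(1/32001)) = 1/((102/193 - 49897/(-70)) + 77873/32001) = 1/((102/193 - 49897*(-1/70)) + 77873/32001) = 1/((102/193 + 49897/70) + 77873/32001) = 1/(9637261/13510 + 77873/32001) = 1/(309454053491/432333510) = 432333510/309454053491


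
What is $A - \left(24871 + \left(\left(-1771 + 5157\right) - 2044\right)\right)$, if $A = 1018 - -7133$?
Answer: $-18062$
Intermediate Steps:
$A = 8151$ ($A = 1018 + 7133 = 8151$)
$A - \left(24871 + \left(\left(-1771 + 5157\right) - 2044\right)\right) = 8151 - \left(24871 + \left(\left(-1771 + 5157\right) - 2044\right)\right) = 8151 - \left(24871 + \left(3386 - 2044\right)\right) = 8151 - \left(24871 + 1342\right) = 8151 - 26213 = -18062$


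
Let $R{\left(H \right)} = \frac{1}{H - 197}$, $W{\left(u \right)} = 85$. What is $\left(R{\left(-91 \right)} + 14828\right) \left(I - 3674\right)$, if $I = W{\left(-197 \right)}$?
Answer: $- \frac{15326691707}{288} \approx -5.3218 \cdot 10^{7}$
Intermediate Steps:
$I = 85$
$R{\left(H \right)} = \frac{1}{-197 + H}$
$\left(R{\left(-91 \right)} + 14828\right) \left(I - 3674\right) = \left(\frac{1}{-197 - 91} + 14828\right) \left(85 - 3674\right) = \left(\frac{1}{-288} + 14828\right) \left(-3589\right) = \left(- \frac{1}{288} + 14828\right) \left(-3589\right) = \frac{4270463}{288} \left(-3589\right) = - \frac{15326691707}{288}$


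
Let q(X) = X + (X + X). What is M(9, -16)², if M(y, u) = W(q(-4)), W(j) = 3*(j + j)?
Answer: 5184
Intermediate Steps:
q(X) = 3*X (q(X) = X + 2*X = 3*X)
W(j) = 6*j (W(j) = 3*(2*j) = 6*j)
M(y, u) = -72 (M(y, u) = 6*(3*(-4)) = 6*(-12) = -72)
M(9, -16)² = (-72)² = 5184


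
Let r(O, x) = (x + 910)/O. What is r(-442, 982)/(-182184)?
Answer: 473/20131332 ≈ 2.3496e-5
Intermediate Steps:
r(O, x) = (910 + x)/O
r(-442, 982)/(-182184) = ((910 + 982)/(-442))/(-182184) = -1/442*1892*(-1/182184) = -946/221*(-1/182184) = 473/20131332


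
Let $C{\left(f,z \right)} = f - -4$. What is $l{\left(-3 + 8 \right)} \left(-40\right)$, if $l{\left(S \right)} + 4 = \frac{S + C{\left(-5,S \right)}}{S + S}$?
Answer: $144$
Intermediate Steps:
$C{\left(f,z \right)} = 4 + f$ ($C{\left(f,z \right)} = f + 4 = 4 + f$)
$l{\left(S \right)} = -4 + \frac{-1 + S}{2 S}$ ($l{\left(S \right)} = -4 + \frac{S + \left(4 - 5\right)}{S + S} = -4 + \frac{S - 1}{2 S} = -4 + \left(-1 + S\right) \frac{1}{2 S} = -4 + \frac{-1 + S}{2 S}$)
$l{\left(-3 + 8 \right)} \left(-40\right) = \frac{-1 - 7 \left(-3 + 8\right)}{2 \left(-3 + 8\right)} \left(-40\right) = \frac{-1 - 35}{2 \cdot 5} \left(-40\right) = \frac{1}{2} \cdot \frac{1}{5} \left(-1 - 35\right) \left(-40\right) = \frac{1}{2} \cdot \frac{1}{5} \left(-36\right) \left(-40\right) = \left(- \frac{18}{5}\right) \left(-40\right) = 144$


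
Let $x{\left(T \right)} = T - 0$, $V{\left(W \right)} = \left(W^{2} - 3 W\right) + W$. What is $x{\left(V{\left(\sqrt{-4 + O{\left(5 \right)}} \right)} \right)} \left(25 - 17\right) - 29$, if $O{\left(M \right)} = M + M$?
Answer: $19 - 16 \sqrt{6} \approx -20.192$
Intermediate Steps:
$O{\left(M \right)} = 2 M$
$V{\left(W \right)} = W^{2} - 2 W$
$x{\left(T \right)} = T$ ($x{\left(T \right)} = T + 0 = T$)
$x{\left(V{\left(\sqrt{-4 + O{\left(5 \right)}} \right)} \right)} \left(25 - 17\right) - 29 = \sqrt{-4 + 2 \cdot 5} \left(-2 + \sqrt{-4 + 2 \cdot 5}\right) \left(25 - 17\right) - 29 = \sqrt{-4 + 10} \left(-2 + \sqrt{-4 + 10}\right) \left(25 - 17\right) - 29 = \sqrt{6} \left(-2 + \sqrt{6}\right) 8 - 29 = 8 \sqrt{6} \left(-2 + \sqrt{6}\right) - 29 = -29 + 8 \sqrt{6} \left(-2 + \sqrt{6}\right)$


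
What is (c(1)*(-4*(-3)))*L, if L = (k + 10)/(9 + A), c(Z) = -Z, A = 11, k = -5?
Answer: -3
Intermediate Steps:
L = ¼ (L = (-5 + 10)/(9 + 11) = 5/20 = 5*(1/20) = ¼ ≈ 0.25000)
(c(1)*(-4*(-3)))*L = ((-1*1)*(-4*(-3)))*(¼) = -1*12*(¼) = -12*¼ = -3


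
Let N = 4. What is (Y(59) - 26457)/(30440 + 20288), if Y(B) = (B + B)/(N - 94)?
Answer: -148828/285345 ≈ -0.52157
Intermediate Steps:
Y(B) = -B/45 (Y(B) = (B + B)/(4 - 94) = (2*B)/(-90) = (2*B)*(-1/90) = -B/45)
(Y(59) - 26457)/(30440 + 20288) = (-1/45*59 - 26457)/(30440 + 20288) = (-59/45 - 26457)/50728 = -1190624/45*1/50728 = -148828/285345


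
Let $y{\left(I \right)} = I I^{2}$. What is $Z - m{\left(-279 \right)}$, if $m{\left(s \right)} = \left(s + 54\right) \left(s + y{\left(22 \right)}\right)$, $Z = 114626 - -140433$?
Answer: $2588084$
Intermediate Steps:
$y{\left(I \right)} = I^{3}$
$Z = 255059$ ($Z = 114626 + 140433 = 255059$)
$m{\left(s \right)} = \left(54 + s\right) \left(10648 + s\right)$ ($m{\left(s \right)} = \left(s + 54\right) \left(s + 22^{3}\right) = \left(54 + s\right) \left(s + 10648\right) = \left(54 + s\right) \left(10648 + s\right)$)
$Z - m{\left(-279 \right)} = 255059 - \left(574992 + \left(-279\right)^{2} + 10702 \left(-279\right)\right) = 255059 - \left(574992 + 77841 - 2985858\right) = 255059 - -2333025 = 255059 + 2333025 = 2588084$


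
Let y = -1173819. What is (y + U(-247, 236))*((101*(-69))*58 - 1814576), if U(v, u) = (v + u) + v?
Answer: 2605016217906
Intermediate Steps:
U(v, u) = u + 2*v (U(v, u) = (u + v) + v = u + 2*v)
(y + U(-247, 236))*((101*(-69))*58 - 1814576) = (-1173819 + (236 + 2*(-247)))*((101*(-69))*58 - 1814576) = (-1173819 + (236 - 494))*(-6969*58 - 1814576) = (-1173819 - 258)*(-404202 - 1814576) = -1174077*(-2218778) = 2605016217906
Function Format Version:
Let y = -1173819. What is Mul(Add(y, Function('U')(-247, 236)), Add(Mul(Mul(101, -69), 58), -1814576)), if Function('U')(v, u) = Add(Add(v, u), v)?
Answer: 2605016217906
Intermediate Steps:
Function('U')(v, u) = Add(u, Mul(2, v)) (Function('U')(v, u) = Add(Add(u, v), v) = Add(u, Mul(2, v)))
Mul(Add(y, Function('U')(-247, 236)), Add(Mul(Mul(101, -69), 58), -1814576)) = Mul(Add(-1173819, Add(236, Mul(2, -247))), Add(Mul(Mul(101, -69), 58), -1814576)) = Mul(Add(-1173819, Add(236, -494)), Add(Mul(-6969, 58), -1814576)) = Mul(Add(-1173819, -258), Add(-404202, -1814576)) = Mul(-1174077, -2218778) = 2605016217906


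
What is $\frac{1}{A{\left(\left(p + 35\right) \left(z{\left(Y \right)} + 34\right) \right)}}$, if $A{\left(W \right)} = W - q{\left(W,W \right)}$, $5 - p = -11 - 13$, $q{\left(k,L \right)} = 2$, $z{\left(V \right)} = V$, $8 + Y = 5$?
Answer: $\frac{1}{1982} \approx 0.00050454$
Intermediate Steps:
$Y = -3$ ($Y = -8 + 5 = -3$)
$p = 29$ ($p = 5 - \left(-11 - 13\right) = 5 - -24 = 5 + 24 = 29$)
$A{\left(W \right)} = -2 + W$ ($A{\left(W \right)} = W - 2 = -2 + W$)
$\frac{1}{A{\left(\left(p + 35\right) \left(z{\left(Y \right)} + 34\right) \right)}} = \frac{1}{-2 + \left(29 + 35\right) \left(-3 + 34\right)} = \frac{1}{-2 + 64 \cdot 31} = \frac{1}{-2 + 1984} = \frac{1}{1982}$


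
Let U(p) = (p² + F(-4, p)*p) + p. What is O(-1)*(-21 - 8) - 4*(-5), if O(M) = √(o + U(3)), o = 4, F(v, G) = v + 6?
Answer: 20 - 29*√22 ≈ -116.02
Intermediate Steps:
F(v, G) = 6 + v
U(p) = p² + 3*p (U(p) = (p² + (6 - 4)*p) + p = (p² + 2*p) + p = p² + 3*p)
O(M) = √22 (O(M) = √(4 + 3*(3 + 3)) = √(4 + 3*6) = √(4 + 18) = √22)
O(-1)*(-21 - 8) - 4*(-5) = √22*(-21 - 8) - 4*(-5) = √22*(-29) + 20 = -29*√22 + 20 = 20 - 29*√22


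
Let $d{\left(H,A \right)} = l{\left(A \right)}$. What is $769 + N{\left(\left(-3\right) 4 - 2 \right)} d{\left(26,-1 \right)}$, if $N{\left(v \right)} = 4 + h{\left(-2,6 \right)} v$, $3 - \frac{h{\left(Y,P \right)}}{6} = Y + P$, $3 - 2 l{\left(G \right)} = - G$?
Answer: $857$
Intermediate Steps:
$l{\left(G \right)} = \frac{3}{2} + \frac{G}{2}$ ($l{\left(G \right)} = \frac{3}{2} - \frac{\left(-1\right) G}{2} = \frac{3}{2} + \frac{G}{2}$)
$d{\left(H,A \right)} = \frac{3}{2} + \frac{A}{2}$
$h{\left(Y,P \right)} = 18 - 6 P - 6 Y$ ($h{\left(Y,P \right)} = 18 - 6 \left(Y + P\right) = 18 - 6 \left(P + Y\right) = 18 - \left(6 P + 6 Y\right) = 18 - 6 P - 6 Y$)
$N{\left(v \right)} = 4 - 6 v$ ($N{\left(v \right)} = 4 + \left(18 - 36 - -12\right) v = 4 + \left(18 - 36 + 12\right) v = 4 - 6 v$)
$769 + N{\left(\left(-3\right) 4 - 2 \right)} d{\left(26,-1 \right)} = 769 + \left(4 - 6 \left(\left(-3\right) 4 - 2\right)\right) \left(\frac{3}{2} + \frac{1}{2} \left(-1\right)\right) = 769 + \left(4 - 6 \left(-12 - 2\right)\right) \left(\frac{3}{2} - \frac{1}{2}\right) = 769 + \left(4 - -84\right) 1 = 769 + \left(4 + 84\right) 1 = 769 + 88 \cdot 1 = 769 + 88 = 857$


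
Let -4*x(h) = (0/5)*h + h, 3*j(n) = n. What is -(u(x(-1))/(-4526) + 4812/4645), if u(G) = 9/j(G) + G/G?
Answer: -21272807/21023270 ≈ -1.0119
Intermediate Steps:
j(n) = n/3
x(h) = -h/4 (x(h) = -((0/5)*h + h)/4 = -((0*(1/5))*h + h)/4 = -(0*h + h)/4 = -(0 + h)/4 = -h/4)
u(G) = 1 + 27/G (u(G) = 9/((G/3)) + G/G = 9*(3/G) + 1 = 27/G + 1 = 1 + 27/G)
-(u(x(-1))/(-4526) + 4812/4645) = -(((27 - 1/4*(-1))/((-1/4*(-1))))/(-4526) + 4812/4645) = -(((27 + 1/4)/(1/4))*(-1/4526) + 4812*(1/4645)) = -((4*(109/4))*(-1/4526) + 4812/4645) = -(109*(-1/4526) + 4812/4645) = -(-109/4526 + 4812/4645) = -1*21272807/21023270 = -21272807/21023270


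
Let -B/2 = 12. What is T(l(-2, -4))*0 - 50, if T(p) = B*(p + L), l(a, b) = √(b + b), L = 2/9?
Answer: -50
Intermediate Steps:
B = -24 (B = -2*12 = -24)
L = 2/9 (L = 2*(⅑) = 2/9 ≈ 0.22222)
l(a, b) = √2*√b (l(a, b) = √(2*b) = √2*√b)
T(p) = -16/3 - 24*p (T(p) = -24*(p + 2/9) = -24*(2/9 + p) = -16/3 - 24*p)
T(l(-2, -4))*0 - 50 = (-16/3 - 24*√2*√(-4))*0 - 50 = (-16/3 - 24*√2*2*I)*0 - 50 = (-16/3 - 48*I*√2)*0 - 50 = 0 - 50 = -50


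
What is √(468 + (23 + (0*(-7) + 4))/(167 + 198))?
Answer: 3*√6928795/365 ≈ 21.635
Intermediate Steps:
√(468 + (23 + (0*(-7) + 4))/(167 + 198)) = √(468 + (23 + (0 + 4))/365) = √(468 + (23 + 4)*(1/365)) = √(468 + 27*(1/365)) = √(468 + 27/365) = √(170847/365) = 3*√6928795/365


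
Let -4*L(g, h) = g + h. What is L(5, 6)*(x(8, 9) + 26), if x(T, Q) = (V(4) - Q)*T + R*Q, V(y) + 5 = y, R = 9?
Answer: -297/4 ≈ -74.250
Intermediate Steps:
V(y) = -5 + y
L(g, h) = -g/4 - h/4 (L(g, h) = -(g + h)/4 = -g/4 - h/4)
x(T, Q) = 9*Q + T*(-1 - Q) (x(T, Q) = ((-5 + 4) - Q)*T + 9*Q = (-1 - Q)*T + 9*Q = T*(-1 - Q) + 9*Q = 9*Q + T*(-1 - Q))
L(5, 6)*(x(8, 9) + 26) = (-1/4*5 - 1/4*6)*((-1*8 + 9*9 - 1*9*8) + 26) = (-5/4 - 3/2)*((-8 + 81 - 72) + 26) = -11*(1 + 26)/4 = -11/4*27 = -297/4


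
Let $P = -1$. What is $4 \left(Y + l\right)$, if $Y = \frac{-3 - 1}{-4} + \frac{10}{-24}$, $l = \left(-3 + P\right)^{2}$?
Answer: $\frac{199}{3} \approx 66.333$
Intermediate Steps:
$l = 16$ ($l = \left(-3 - 1\right)^{2} = \left(-4\right)^{2} = 16$)
$Y = \frac{7}{12}$ ($Y = \left(-4\right) \left(- \frac{1}{4}\right) + 10 \left(- \frac{1}{24}\right) = 1 - \frac{5}{12} = \frac{7}{12} \approx 0.58333$)
$4 \left(Y + l\right) = 4 \left(\frac{7}{12} + 16\right) = 4 \cdot \frac{199}{12} = \frac{199}{3}$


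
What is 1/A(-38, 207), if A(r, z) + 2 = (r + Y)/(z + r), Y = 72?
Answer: -169/304 ≈ -0.55592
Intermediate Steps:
A(r, z) = -2 + (72 + r)/(r + z) (A(r, z) = -2 + (r + 72)/(z + r) = -2 + (72 + r)/(r + z))
1/A(-38, 207) = 1/((72 - 1*(-38) - 2*207)/(-38 + 207)) = 1/((72 + 38 - 414)/169) = 1/((1/169)*(-304)) = 1/(-304/169) = -169/304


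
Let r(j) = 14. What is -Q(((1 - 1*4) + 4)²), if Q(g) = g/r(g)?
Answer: -1/14 ≈ -0.071429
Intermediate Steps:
Q(g) = g/14
-Q(((1 - 1*4) + 4)²) = -((1 - 1*4) + 4)²/14 = -((1 - 4) + 4)²/14 = -(-3 + 4)²/14 = -1²/14 = -1/14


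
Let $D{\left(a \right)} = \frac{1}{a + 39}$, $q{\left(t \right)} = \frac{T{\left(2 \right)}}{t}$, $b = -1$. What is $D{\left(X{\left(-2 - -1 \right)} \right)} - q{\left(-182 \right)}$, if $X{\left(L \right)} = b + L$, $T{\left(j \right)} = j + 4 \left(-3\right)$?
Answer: $- \frac{94}{3367} \approx -0.027918$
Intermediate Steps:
$T{\left(j \right)} = -12 + j$ ($T{\left(j \right)} = j - 12 = -12 + j$)
$q{\left(t \right)} = - \frac{10}{t}$ ($q{\left(t \right)} = \frac{-12 + 2}{t} = - \frac{10}{t}$)
$X{\left(L \right)} = -1 + L$
$D{\left(a \right)} = \frac{1}{39 + a}$
$D{\left(X{\left(-2 - -1 \right)} \right)} - q{\left(-182 \right)} = \frac{1}{39 - 2} - - \frac{10}{-182} = \frac{1}{39 + \left(-1 + \left(-2 + 1\right)\right)} - \left(-10\right) \left(- \frac{1}{182}\right) = \frac{1}{39 - 2} - \frac{5}{91} = \frac{1}{37} - \frac{5}{91} = - \frac{94}{3367}$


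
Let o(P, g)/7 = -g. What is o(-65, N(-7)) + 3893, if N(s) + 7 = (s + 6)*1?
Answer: 3949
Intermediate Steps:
N(s) = -1 + s (N(s) = -7 + (s + 6)*1 = -7 + (6 + s)*1 = -7 + (6 + s) = -1 + s)
o(P, g) = -7*g (o(P, g) = 7*(-g) = -7*g)
o(-65, N(-7)) + 3893 = -7*(-1 - 7) + 3893 = -7*(-8) + 3893 = 56 + 3893 = 3949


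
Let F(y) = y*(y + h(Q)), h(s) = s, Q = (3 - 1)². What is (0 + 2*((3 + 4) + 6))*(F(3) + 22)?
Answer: 1118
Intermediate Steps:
Q = 4 (Q = 2² = 4)
F(y) = y*(4 + y) (F(y) = y*(y + 4) = y*(4 + y))
(0 + 2*((3 + 4) + 6))*(F(3) + 22) = (0 + 2*((3 + 4) + 6))*(3*(4 + 3) + 22) = (0 + 2*(7 + 6))*(3*7 + 22) = (0 + 2*13)*(21 + 22) = (0 + 26)*43 = 26*43 = 1118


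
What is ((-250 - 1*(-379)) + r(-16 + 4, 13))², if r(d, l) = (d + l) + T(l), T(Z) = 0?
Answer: 16900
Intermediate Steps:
r(d, l) = d + l (r(d, l) = (d + l) + 0 = d + l)
((-250 - 1*(-379)) + r(-16 + 4, 13))² = ((-250 - 1*(-379)) + ((-16 + 4) + 13))² = ((-250 + 379) + (-12 + 13))² = (129 + 1)² = 130² = 16900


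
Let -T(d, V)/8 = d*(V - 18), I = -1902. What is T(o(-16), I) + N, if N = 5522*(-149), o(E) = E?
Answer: -1068538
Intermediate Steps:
T(d, V) = -8*d*(-18 + V) (T(d, V) = -8*d*(V - 18) = -8*d*(-18 + V))
N = -822778
T(o(-16), I) + N = 8*(-16)*(18 - 1*(-1902)) - 822778 = 8*(-16)*(18 + 1902) - 822778 = 8*(-16)*1920 - 822778 = -245760 - 822778 = -1068538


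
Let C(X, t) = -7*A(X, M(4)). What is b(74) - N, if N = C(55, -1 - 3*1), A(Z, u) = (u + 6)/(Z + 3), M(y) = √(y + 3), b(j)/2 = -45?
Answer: -2589/29 + 7*√7/58 ≈ -88.957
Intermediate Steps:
b(j) = -90 (b(j) = 2*(-45) = -90)
M(y) = √(3 + y)
A(Z, u) = (6 + u)/(3 + Z)
C(X, t) = -7*(6 + √7)/(3 + X) (C(X, t) = -7*(6 + √(3 + 4))/(3 + X) = -7*(6 + √7)/(3 + X))
N = -21/29 - 7*√7/58 (N = 7*(-6 - √7)/(3 + 55) = 7*(-6 - √7)/58 = 7*(1/58)*(-6 - √7) = -21/29 - 7*√7/58 ≈ -1.0435)
b(74) - N = -90 - (-21/29 - 7*√7/58) = -90 + (21/29 + 7*√7/58) = -2589/29 + 7*√7/58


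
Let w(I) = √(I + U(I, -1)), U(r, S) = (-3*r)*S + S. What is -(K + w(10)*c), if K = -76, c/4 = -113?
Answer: 76 + 452*√39 ≈ 2898.7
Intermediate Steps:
c = -452 (c = 4*(-113) = -452)
U(r, S) = S - 3*S*r (U(r, S) = -3*S*r + S = S - 3*S*r)
w(I) = √(-1 + 4*I) (w(I) = √(I - (1 - 3*I)) = √(I + (-1 + 3*I)) = √(-1 + 4*I))
-(K + w(10)*c) = -(-76 + √(-1 + 4*10)*(-452)) = -(-76 + √(-1 + 40)*(-452)) = -(-76 + √39*(-452)) = -(-76 - 452*√39) = 76 + 452*√39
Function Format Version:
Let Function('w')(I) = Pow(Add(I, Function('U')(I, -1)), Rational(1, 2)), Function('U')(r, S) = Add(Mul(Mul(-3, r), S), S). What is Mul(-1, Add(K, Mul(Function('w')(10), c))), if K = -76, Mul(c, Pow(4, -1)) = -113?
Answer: Add(76, Mul(452, Pow(39, Rational(1, 2)))) ≈ 2898.7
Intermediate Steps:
c = -452 (c = Mul(4, -113) = -452)
Function('U')(r, S) = Add(S, Mul(-3, S, r)) (Function('U')(r, S) = Add(Mul(-3, S, r), S) = Add(S, Mul(-3, S, r)))
Function('w')(I) = Pow(Add(-1, Mul(4, I)), Rational(1, 2)) (Function('w')(I) = Pow(Add(I, Mul(-1, Add(1, Mul(-3, I)))), Rational(1, 2)) = Pow(Add(I, Add(-1, Mul(3, I))), Rational(1, 2)) = Pow(Add(-1, Mul(4, I)), Rational(1, 2)))
Mul(-1, Add(K, Mul(Function('w')(10), c))) = Mul(-1, Add(-76, Mul(Pow(Add(-1, Mul(4, 10)), Rational(1, 2)), -452))) = Mul(-1, Add(-76, Mul(Pow(Add(-1, 40), Rational(1, 2)), -452))) = Mul(-1, Add(-76, Mul(Pow(39, Rational(1, 2)), -452))) = Mul(-1, Add(-76, Mul(-452, Pow(39, Rational(1, 2))))) = Add(76, Mul(452, Pow(39, Rational(1, 2))))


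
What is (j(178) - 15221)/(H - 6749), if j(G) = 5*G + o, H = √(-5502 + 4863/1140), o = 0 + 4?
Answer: 36743310740/17310709519 + 28654*I*√198468205/17310709519 ≈ 2.1226 + 0.023319*I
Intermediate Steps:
o = 4
H = I*√198468205/190 (H = √(-5502 + 4863*(1/1140)) = √(-5502 + 1621/380) = √(-2089139/380) = I*√198468205/190 ≈ 74.147*I)
j(G) = 4 + 5*G (j(G) = 5*G + 4 = 4 + 5*G)
(j(178) - 15221)/(H - 6749) = ((4 + 5*178) - 15221)/(I*√198468205/190 - 6749) = ((4 + 890) - 15221)/(-6749 + I*√198468205/190) = (894 - 15221)/(-6749 + I*√198468205/190) = -14327/(-6749 + I*√198468205/190)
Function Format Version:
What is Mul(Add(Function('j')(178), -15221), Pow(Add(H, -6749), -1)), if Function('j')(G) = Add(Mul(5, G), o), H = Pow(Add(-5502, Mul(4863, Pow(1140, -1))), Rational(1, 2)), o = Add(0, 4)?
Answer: Add(Rational(36743310740, 17310709519), Mul(Rational(28654, 17310709519), I, Pow(198468205, Rational(1, 2)))) ≈ Add(2.1226, Mul(0.023319, I))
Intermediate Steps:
o = 4
H = Mul(Rational(1, 190), I, Pow(198468205, Rational(1, 2))) (H = Pow(Add(-5502, Mul(4863, Rational(1, 1140))), Rational(1, 2)) = Pow(Add(-5502, Rational(1621, 380)), Rational(1, 2)) = Pow(Rational(-2089139, 380), Rational(1, 2)) = Mul(Rational(1, 190), I, Pow(198468205, Rational(1, 2))) ≈ Mul(74.147, I))
Function('j')(G) = Add(4, Mul(5, G)) (Function('j')(G) = Add(Mul(5, G), 4) = Add(4, Mul(5, G)))
Mul(Add(Function('j')(178), -15221), Pow(Add(H, -6749), -1)) = Mul(Add(Add(4, Mul(5, 178)), -15221), Pow(Add(Mul(Rational(1, 190), I, Pow(198468205, Rational(1, 2))), -6749), -1)) = Mul(Add(Add(4, 890), -15221), Pow(Add(-6749, Mul(Rational(1, 190), I, Pow(198468205, Rational(1, 2)))), -1)) = Mul(Add(894, -15221), Pow(Add(-6749, Mul(Rational(1, 190), I, Pow(198468205, Rational(1, 2)))), -1)) = Mul(-14327, Pow(Add(-6749, Mul(Rational(1, 190), I, Pow(198468205, Rational(1, 2)))), -1))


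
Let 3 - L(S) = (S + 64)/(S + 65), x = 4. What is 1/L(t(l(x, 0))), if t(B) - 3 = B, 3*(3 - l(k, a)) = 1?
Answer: 212/427 ≈ 0.49649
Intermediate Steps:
l(k, a) = 8/3 (l(k, a) = 3 - 1/3*1 = 3 - 1/3 = 8/3)
t(B) = 3 + B
L(S) = 3 - (64 + S)/(65 + S) (L(S) = 3 - (S + 64)/(S + 65) = 3 - (64 + S)/(65 + S))
1/L(t(l(x, 0))) = 1/((131 + 2*(3 + 8/3))/(65 + (3 + 8/3))) = 1/((131 + 2*(17/3))/(65 + 17/3)) = 1/((131 + 34/3)/(212/3)) = 1/((3/212)*(427/3)) = 1/(427/212) = 212/427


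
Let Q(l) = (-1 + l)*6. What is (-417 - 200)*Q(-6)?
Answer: 25914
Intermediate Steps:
Q(l) = -6 + 6*l
(-417 - 200)*Q(-6) = (-417 - 200)*(-6 + 6*(-6)) = -617*(-6 - 36) = -617*(-42) = 25914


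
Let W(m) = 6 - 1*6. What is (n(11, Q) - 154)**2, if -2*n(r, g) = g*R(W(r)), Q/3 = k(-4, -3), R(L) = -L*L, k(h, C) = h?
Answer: 23716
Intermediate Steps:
W(m) = 0 (W(m) = 6 - 6 = 0)
R(L) = -L**2
Q = -12 (Q = 3*(-4) = -12)
n(r, g) = 0 (n(r, g) = -g*(-1*0**2)/2 = -g*(-1*0)/2 = -g*0/2 = -1/2*0 = 0)
(n(11, Q) - 154)**2 = (0 - 154)**2 = (-154)**2 = 23716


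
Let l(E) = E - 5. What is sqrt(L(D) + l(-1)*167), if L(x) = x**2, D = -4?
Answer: I*sqrt(986) ≈ 31.401*I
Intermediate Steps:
l(E) = -5 + E
sqrt(L(D) + l(-1)*167) = sqrt((-4)**2 + (-5 - 1)*167) = sqrt(16 - 6*167) = sqrt(16 - 1002) = sqrt(-986) = I*sqrt(986)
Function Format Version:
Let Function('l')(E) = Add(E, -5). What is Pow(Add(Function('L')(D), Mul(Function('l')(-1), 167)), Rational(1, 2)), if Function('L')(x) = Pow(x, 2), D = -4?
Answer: Mul(I, Pow(986, Rational(1, 2))) ≈ Mul(31.401, I)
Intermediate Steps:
Function('l')(E) = Add(-5, E)
Pow(Add(Function('L')(D), Mul(Function('l')(-1), 167)), Rational(1, 2)) = Pow(Add(Pow(-4, 2), Mul(Add(-5, -1), 167)), Rational(1, 2)) = Pow(Add(16, Mul(-6, 167)), Rational(1, 2)) = Pow(Add(16, -1002), Rational(1, 2)) = Pow(-986, Rational(1, 2)) = Mul(I, Pow(986, Rational(1, 2)))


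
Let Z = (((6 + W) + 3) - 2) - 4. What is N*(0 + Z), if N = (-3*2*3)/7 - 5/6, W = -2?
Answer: -143/42 ≈ -3.4048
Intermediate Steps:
Z = 1 (Z = (((6 - 2) + 3) - 2) - 4 = ((4 + 3) - 2) - 4 = (7 - 2) - 4 = 5 - 4 = 1)
N = -143/42 (N = -6*3*(⅐) - 5*⅙ = -18*⅐ - ⅚ = -18/7 - ⅚ = -143/42 ≈ -3.4048)
N*(0 + Z) = -143*(0 + 1)/42 = -143/42*1 = -143/42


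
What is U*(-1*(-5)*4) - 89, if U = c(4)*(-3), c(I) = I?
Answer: -329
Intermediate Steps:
U = -12 (U = 4*(-3) = -12)
U*(-1*(-5)*4) - 89 = -12*(-1*(-5))*4 - 89 = -60*4 - 89 = -12*20 - 89 = -240 - 89 = -329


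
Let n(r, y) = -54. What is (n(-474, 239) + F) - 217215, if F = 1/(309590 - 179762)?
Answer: -28207599731/129828 ≈ -2.1727e+5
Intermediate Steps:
F = 1/129828 ≈ 7.7025e-6
(n(-474, 239) + F) - 217215 = (-54 + 1/129828) - 217215 = -7010711/129828 - 217215 = -28207599731/129828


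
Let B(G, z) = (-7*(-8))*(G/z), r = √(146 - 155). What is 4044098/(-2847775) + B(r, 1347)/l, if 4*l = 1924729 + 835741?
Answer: -4044098/2847775 + 112*I/619725515 ≈ -1.4201 + 1.8073e-7*I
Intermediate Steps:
r = 3*I (r = √(-9) = 3*I ≈ 3.0*I)
B(G, z) = 56*G/z (B(G, z) = 56*(G/z) = 56*G/z)
l = 1380235/2 (l = (1924729 + 835741)/4 = (¼)*2760470 = 1380235/2 ≈ 6.9012e+5)
4044098/(-2847775) + B(r, 1347)/l = 4044098/(-2847775) + (56*(3*I)/1347)/(1380235/2) = 4044098*(-1/2847775) + (56*(3*I)*(1/1347))*(2/1380235) = -4044098/2847775 + (56*I/449)*(2/1380235) = -4044098/2847775 + 112*I/619725515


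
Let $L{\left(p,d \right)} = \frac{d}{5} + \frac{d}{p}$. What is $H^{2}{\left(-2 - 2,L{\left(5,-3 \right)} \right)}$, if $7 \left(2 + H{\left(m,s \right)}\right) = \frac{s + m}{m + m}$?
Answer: $\frac{71289}{19600} \approx 3.6372$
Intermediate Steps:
$L{\left(p,d \right)} = \frac{d}{5} + \frac{d}{p}$ ($L{\left(p,d \right)} = d \frac{1}{5} + \frac{d}{p} = \frac{d}{5} + \frac{d}{p}$)
$H{\left(m,s \right)} = -2 + \frac{m + s}{14 m}$ ($H{\left(m,s \right)} = -2 + \frac{\left(s + m\right) \frac{1}{m + m}}{7} = -2 + \frac{\left(m + s\right) \frac{1}{2 m}}{7} = -2 + \frac{\frac{1}{2} \frac{1}{m} \left(m + s\right)}{7} = -2 + \frac{m + s}{14 m}$)
$H^{2}{\left(-2 - 2,L{\left(5,-3 \right)} \right)} = \left(\frac{\left(\frac{1}{5} \left(-3\right) - \frac{3}{5}\right) - 27 \left(-2 - 2\right)}{14 \left(-2 - 2\right)}\right)^{2} = \left(\frac{\left(- \frac{3}{5} - \frac{3}{5}\right) - -108}{14 \left(-4\right)}\right)^{2} = \left(\frac{1}{14} \left(- \frac{1}{4}\right) \left(\left(- \frac{3}{5} - \frac{3}{5}\right) + 108\right)\right)^{2} = \left(\frac{1}{14} \left(- \frac{1}{4}\right) \left(- \frac{6}{5} + 108\right)\right)^{2} = \left(\frac{1}{14} \left(- \frac{1}{4}\right) \frac{534}{5}\right)^{2} = \left(- \frac{267}{140}\right)^{2} = \frac{71289}{19600}$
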